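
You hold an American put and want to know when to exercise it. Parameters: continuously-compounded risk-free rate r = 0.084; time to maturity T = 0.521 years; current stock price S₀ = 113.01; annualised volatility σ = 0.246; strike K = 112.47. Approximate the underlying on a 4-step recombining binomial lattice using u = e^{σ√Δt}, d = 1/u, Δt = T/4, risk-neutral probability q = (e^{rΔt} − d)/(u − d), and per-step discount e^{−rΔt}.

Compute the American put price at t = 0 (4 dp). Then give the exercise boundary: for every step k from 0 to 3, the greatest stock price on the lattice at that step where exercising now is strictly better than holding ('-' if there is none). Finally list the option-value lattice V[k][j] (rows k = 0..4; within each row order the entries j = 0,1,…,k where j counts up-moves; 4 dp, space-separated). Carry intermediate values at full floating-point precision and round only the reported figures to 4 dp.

params: Δt=0.13025 u=1.09284 d=0.91505 q=0.53969 e^(-rΔt)=0.98912
t_4 payoffs: 33.2405 17.8459 0.0000 0.0000 0.0000
t_3: node(3,0) S=86.5854 payoff=25.8846 vs cont=24.6608 → 25.8846 [stop]  node(3,1) S=103.4093 payoff=9.0607 vs cont=8.1252 → 9.0607 [stop]  node(3,2) S=123.5021 payoff=0.0000 vs cont=0.0000 → 0.0000 [wait]  node(3,3) S=147.4990 payoff=0.0000 vs cont=0.0000 → 0.0000 [wait]  ⇒ S*(3)=103.4093
t_2: node(2,0) S=94.6241 payoff=17.8459 vs cont=16.6220 → 17.8459 [stop]  node(2,1) S=113.0100 payoff=0.0000 vs cont=4.1253 → 4.1253 [wait]  node(2,2) S=134.9683 payoff=0.0000 vs cont=0.0000 → 0.0000 [wait]  ⇒ S*(2)=94.6241
t_1: node(1,0) S=103.4093 payoff=9.0607 vs cont=10.3274 → 10.3274 [wait]  node(1,1) S=123.5021 payoff=0.0000 vs cont=1.8783 → 1.8783 [wait]  ⇒ S*(1)=-
t_0: node(0,0) S=113.0100 payoff=0.0000 vs cont=5.7047 → 5.7047 [wait]  ⇒ S*(0)=-

price = 5.7047
boundary = - - 94.6241 103.4093
tree:
5.7047
10.3274 1.8783
17.8459 4.1253 0.0000
25.8846 9.0607 0.0000 0.0000
33.2405 17.8459 0.0000 0.0000 0.0000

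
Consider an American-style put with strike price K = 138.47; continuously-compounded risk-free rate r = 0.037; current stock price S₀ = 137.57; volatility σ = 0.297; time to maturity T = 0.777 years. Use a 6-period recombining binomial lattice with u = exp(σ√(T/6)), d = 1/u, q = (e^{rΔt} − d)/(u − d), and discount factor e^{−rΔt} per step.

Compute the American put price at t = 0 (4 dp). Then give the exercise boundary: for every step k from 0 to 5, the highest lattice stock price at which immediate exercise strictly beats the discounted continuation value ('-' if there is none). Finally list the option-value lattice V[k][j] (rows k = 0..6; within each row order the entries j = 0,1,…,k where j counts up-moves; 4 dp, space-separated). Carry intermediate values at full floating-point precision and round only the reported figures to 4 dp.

Δt=0.12950, u=1.11280, d=0.89863, q=0.49573, disc=e^(-rΔt)=0.99522
k=6 terminal: V=max(K-S,0) → 66.0226 48.7568 27.3761 0.9000 0.0000 0.0000 0.0000
k=5: j=0 S=80.6194 intr=57.8506 cont=57.1887 V=57.8506[EX]; j=1 S=99.8328 intr=38.6372 cont=37.9753 V=38.6372[EX]; j=2 S=123.6252 intr=14.8448 cont=14.1829 V=14.8448[EX]; j=3 S=153.0878 intr=0.0000 cont=0.4517 V=0.4517[hold]; j=4 S=189.5720 intr=0.0000 cont=0.0000 V=0.0000[hold]; j=5 S=234.7513 intr=0.0000 cont=0.0000 V=0.0000[hold]  S*(5)=123.6252
k=4: j=0 S=89.7132 intr=48.7568 cont=48.0949 V=48.7568[EX]; j=1 S=111.0939 intr=27.3761 cont=26.7143 V=27.3761[EX]; j=2 S=137.5700 intr=0.9000 cont=7.6728 V=7.6728[hold]; j=3 S=170.3560 intr=0.0000 cont=0.2267 V=0.2267[hold]; j=4 S=210.9556 intr=0.0000 cont=0.0000 V=0.0000[hold]  S*(4)=111.0939
k=3: j=0 S=99.8328 intr=38.6372 cont=37.9753 V=38.6372[EX]; j=1 S=123.6252 intr=14.8448 cont=17.5244 V=17.5244[hold]; j=2 S=153.0878 intr=0.0000 cont=3.9625 V=3.9625[hold]; j=3 S=189.5720 intr=0.0000 cont=0.1138 V=0.1138[hold]  S*(3)=99.8328
k=2: j=0 S=111.0939 intr=27.3761 cont=28.0363 V=28.0363[hold]; j=1 S=137.5700 intr=0.9000 cont=10.7497 V=10.7497[hold]; j=2 S=170.3560 intr=0.0000 cont=2.0447 V=2.0447[hold]  S*(2)=-
k=1: j=0 S=123.6252 intr=14.8448 cont=19.3737 V=19.3737[hold]; j=1 S=153.0878 intr=0.0000 cont=6.4036 V=6.4036[hold]  S*(1)=-
k=0: j=0 S=137.5700 intr=0.9000 cont=12.8821 V=12.8821[hold]  S*(0)=-

price = 12.8821
boundary = - - - 99.8328 111.0939 123.6252
tree:
12.8821
19.3737 6.4036
28.0363 10.7497 2.0447
38.6372 17.5244 3.9625 0.1138
48.7568 27.3761 7.6728 0.2267 0.0000
57.8506 38.6372 14.8448 0.4517 0.0000 0.0000
66.0226 48.7568 27.3761 0.9000 0.0000 0.0000 0.0000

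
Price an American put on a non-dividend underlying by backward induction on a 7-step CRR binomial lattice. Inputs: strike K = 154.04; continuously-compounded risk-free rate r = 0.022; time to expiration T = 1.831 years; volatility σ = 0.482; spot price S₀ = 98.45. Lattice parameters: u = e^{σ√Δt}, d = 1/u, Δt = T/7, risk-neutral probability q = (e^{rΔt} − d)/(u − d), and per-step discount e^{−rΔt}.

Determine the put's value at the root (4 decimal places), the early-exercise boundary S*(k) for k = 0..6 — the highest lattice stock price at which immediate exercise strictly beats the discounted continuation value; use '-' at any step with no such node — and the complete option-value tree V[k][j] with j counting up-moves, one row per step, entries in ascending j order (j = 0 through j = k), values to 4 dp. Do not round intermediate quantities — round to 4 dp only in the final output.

params: Δt=0.26157 u=1.27956 d=0.78152 q=0.45027 e^(-rΔt)=0.99426
t_7 payoffs: 136.5094 125.3377 107.0467 77.0993 28.0676 0.0000 0.0000 0.0000
t_6: node(6,0) S=22.4314 payoff=131.6086 vs cont=130.7247 → 131.6086 [stop]  node(6,1) S=36.7262 payoff=117.3138 vs cont=116.4299 → 117.3138 [stop]  node(6,2) S=60.1307 payoff=93.9093 vs cont=93.0254 → 93.9093 [stop]  node(6,3) S=98.4500 payoff=55.5900 vs cont=54.7061 → 55.5900 [stop]  node(6,4) S=161.1890 payoff=0.0000 vs cont=15.3411 → 15.3411 [wait]  node(6,5) S=263.9095 payoff=0.0000 vs cont=0.0000 → 0.0000 [wait]  node(6,6) S=432.0904 payoff=0.0000 vs cont=0.0000 → 0.0000 [wait]  ⇒ S*(6)=98.4500
t_5: node(5,0) S=28.7023 payoff=125.3377 vs cont=124.4538 → 125.3377 [stop]  node(5,1) S=46.9933 payoff=107.0467 vs cont=106.1628 → 107.0467 [stop]  node(5,2) S=76.9407 payoff=77.0993 vs cont=76.2155 → 77.0993 [stop]  node(5,3) S=125.9724 payoff=28.0676 vs cont=37.2521 → 37.2521 [wait]  node(5,4) S=206.2506 payoff=0.0000 vs cont=8.3851 → 8.3851 [wait]  node(5,5) S=337.6874 payoff=0.0000 vs cont=0.0000 → 0.0000 [wait]  ⇒ S*(5)=76.9407
t_4: node(4,0) S=36.7262 payoff=117.3138 vs cont=116.4299 → 117.3138 [stop]  node(4,1) S=60.1307 payoff=93.9093 vs cont=93.0254 → 93.9093 [stop]  node(4,2) S=98.4500 payoff=55.5900 vs cont=58.8179 → 58.8179 [wait]  node(4,3) S=161.1890 payoff=0.0000 vs cont=24.1150 → 24.1150 [wait]  node(4,4) S=263.9095 payoff=0.0000 vs cont=4.5831 → 4.5831 [wait]  ⇒ S*(4)=60.1307
t_3: node(3,0) S=46.9933 payoff=107.0467 vs cont=106.1628 → 107.0467 [stop]  node(3,1) S=76.9407 payoff=77.0993 vs cont=77.6605 → 77.6605 [wait]  node(3,2) S=125.9724 payoff=28.0676 vs cont=42.9444 → 42.9444 [wait]  node(3,3) S=206.2506 payoff=0.0000 vs cont=15.2325 → 15.2325 [wait]  ⇒ S*(3)=46.9933
t_2: node(2,0) S=60.1307 payoff=93.9093 vs cont=93.2767 → 93.9093 [stop]  node(2,1) S=98.4500 payoff=55.5900 vs cont=61.6730 → 61.6730 [wait]  node(2,2) S=161.1890 payoff=0.0000 vs cont=30.2918 → 30.2918 [wait]  ⇒ S*(2)=60.1307
t_1: node(1,0) S=76.9407 payoff=77.0993 vs cont=78.9387 → 78.9387 [wait]  node(1,1) S=125.9724 payoff=28.0676 vs cont=47.2702 → 47.2702 [wait]  ⇒ S*(1)=-
t_0: node(0,0) S=98.4500 payoff=55.5900 vs cont=64.3082 → 64.3082 [wait]  ⇒ S*(0)=-

price = 64.3082
boundary = - - 60.1307 46.9933 60.1307 76.9407 98.4500
tree:
64.3082
78.9387 47.2702
93.9093 61.6730 30.2918
107.0467 77.6605 42.9444 15.2325
117.3138 93.9093 58.8179 24.1150 4.5831
125.3377 107.0467 77.0993 37.2521 8.3851 0.0000
131.6086 117.3138 93.9093 55.5900 15.3411 0.0000 0.0000
136.5094 125.3377 107.0467 77.0993 28.0676 0.0000 0.0000 0.0000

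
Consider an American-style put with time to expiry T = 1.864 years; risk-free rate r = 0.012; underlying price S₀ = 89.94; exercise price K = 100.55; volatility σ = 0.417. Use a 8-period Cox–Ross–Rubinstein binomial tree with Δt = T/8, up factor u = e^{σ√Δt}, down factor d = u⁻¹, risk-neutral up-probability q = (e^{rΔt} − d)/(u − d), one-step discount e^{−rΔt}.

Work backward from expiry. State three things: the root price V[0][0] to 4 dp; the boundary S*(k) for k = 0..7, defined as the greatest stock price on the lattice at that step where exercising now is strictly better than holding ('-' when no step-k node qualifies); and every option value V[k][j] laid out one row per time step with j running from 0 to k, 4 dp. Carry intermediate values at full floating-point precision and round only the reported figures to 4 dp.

price = 26.2530
boundary = - - - - 40.2053 49.1700 60.1337 73.5420
tree:
26.2530
33.8997 17.3194
42.4932 23.8869 9.6144
51.5405 31.9932 14.3922 3.9909
60.3447 41.3850 21.0191 6.5986 0.9138
67.6750 51.3800 29.7512 10.7625 1.6868 0.0000
73.6688 60.3447 40.4163 17.2490 3.1137 0.0000 0.0000
78.5699 67.6750 51.3800 27.0080 5.7477 0.0000 0.0000 0.0000
82.5773 73.6688 60.3447 40.4163 10.6100 0.0000 0.0000 0.0000 0.0000

Δt=0.23300, u=1.22297, d=0.81768, q=0.45676, disc=e^(-rΔt)=0.99721
k=8 terminal: V=max(K-S,0) → 82.5773 73.6688 60.3447 40.4163 10.6100 0.0000 0.0000 0.0000 0.0000
k=7: j=0 S=21.9801 intr=78.5699 cont=78.2891 V=78.5699[EX]; j=1 S=32.8750 intr=67.6750 cont=67.3943 V=67.6750[EX]; j=2 S=49.1700 intr=51.3800 cont=51.0992 V=51.3800[EX]; j=3 S=73.5420 intr=27.0080 cont=26.7273 V=27.0080[EX]; j=4 S=109.9943 intr=0.0000 cont=5.7477 V=5.7477[hold]; j=5 S=164.5149 intr=0.0000 cont=0.0000 V=0.0000[hold]; j=6 S=246.0596 intr=0.0000 cont=0.0000 V=0.0000[hold]; j=7 S=368.0233 intr=0.0000 cont=0.0000 V=0.0000[hold]  S*(7)=73.5420
k=6: j=0 S=26.8812 intr=73.6688 cont=73.3881 V=73.6688[EX]; j=1 S=40.2053 intr=60.3447 cont=60.0640 V=60.3447[EX]; j=2 S=60.1337 intr=40.4163 cont=40.1356 V=40.4163[EX]; j=3 S=89.9400 intr=10.6100 cont=17.2490 V=17.2490[hold]; j=4 S=134.5203 intr=0.0000 cont=3.1137 V=3.1137[hold]; j=5 S=201.1976 intr=0.0000 cont=0.0000 V=0.0000[hold]; j=6 S=300.9247 intr=0.0000 cont=0.0000 V=0.0000[hold]  S*(6)=60.1337
k=5: j=0 S=32.8750 intr=67.6750 cont=67.3943 V=67.6750[EX]; j=1 S=49.1700 intr=51.3800 cont=51.0992 V=51.3800[EX]; j=2 S=73.5420 intr=27.0080 cont=29.7512 V=29.7512[hold]; j=3 S=109.9943 intr=0.0000 cont=10.7625 V=10.7625[hold]; j=4 S=164.5149 intr=0.0000 cont=1.6868 V=1.6868[hold]; j=5 S=246.0596 intr=0.0000 cont=0.0000 V=0.0000[hold]  S*(5)=49.1700
k=4: j=0 S=40.2053 intr=60.3447 cont=60.0640 V=60.3447[EX]; j=1 S=60.1337 intr=40.4163 cont=41.3850 V=41.3850[hold]; j=2 S=89.9400 intr=10.6100 cont=21.0191 V=21.0191[hold]; j=3 S=134.5203 intr=0.0000 cont=6.5986 V=6.5986[hold]; j=4 S=201.1976 intr=0.0000 cont=0.9138 V=0.9138[hold]  S*(4)=40.2053
k=3: j=0 S=49.1700 intr=51.3800 cont=51.5405 V=51.5405[hold]; j=1 S=73.5420 intr=27.0080 cont=31.9932 V=31.9932[hold]; j=2 S=109.9943 intr=0.0000 cont=14.3922 V=14.3922[hold]; j=3 S=164.5149 intr=0.0000 cont=3.9909 V=3.9909[hold]  S*(3)=-
k=2: j=0 S=60.1337 intr=40.4163 cont=42.4932 V=42.4932[hold]; j=1 S=89.9400 intr=10.6100 cont=23.8869 V=23.8869[hold]; j=2 S=134.5203 intr=0.0000 cont=9.6144 V=9.6144[hold]  S*(2)=-
k=1: j=0 S=73.5420 intr=27.0080 cont=33.8997 V=33.8997[hold]; j=1 S=109.9943 intr=0.0000 cont=17.3194 V=17.3194[hold]  S*(1)=-
k=0: j=0 S=89.9400 intr=10.6100 cont=26.2530 V=26.2530[hold]  S*(0)=-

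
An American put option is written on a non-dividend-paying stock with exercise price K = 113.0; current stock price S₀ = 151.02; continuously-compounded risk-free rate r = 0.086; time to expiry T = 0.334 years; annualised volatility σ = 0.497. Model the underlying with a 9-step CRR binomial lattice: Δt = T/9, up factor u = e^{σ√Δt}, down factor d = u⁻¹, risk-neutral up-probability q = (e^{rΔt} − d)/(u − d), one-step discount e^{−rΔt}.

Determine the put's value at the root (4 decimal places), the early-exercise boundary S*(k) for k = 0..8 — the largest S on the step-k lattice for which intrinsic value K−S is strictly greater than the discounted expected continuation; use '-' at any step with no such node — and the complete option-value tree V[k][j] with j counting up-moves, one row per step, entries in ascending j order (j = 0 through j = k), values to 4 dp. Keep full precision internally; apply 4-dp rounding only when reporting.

price = 2.2737
boundary = - - - - - - 85.0256 93.5687 102.9701
tree:
2.2737
3.7014 0.8187
5.9056 1.4563 0.1676
9.1946 2.5582 0.3315 0.0000
13.8883 4.4225 0.6556 0.0000 0.0000
20.1942 7.4869 1.2966 0.0000 0.0000 0.0000
27.9744 12.3161 2.5643 0.0000 0.0000 0.0000 0.0000
35.7375 19.4313 5.0714 0.0000 0.0000 0.0000 0.0000 0.0000
42.7917 27.9744 10.0299 0.0000 0.0000 0.0000 0.0000 0.0000 0.0000
49.2019 35.7375 19.4313 0.0000 0.0000 0.0000 0.0000 0.0000 0.0000 0.0000

Δt=0.03711, u=1.10048, d=0.90870, q=0.49275, disc=e^(-rΔt)=0.99681
k=9 terminal: V=max(K-S,0) → 49.2019 35.7375 19.4313 0.0000 0.0000 0.0000 0.0000 0.0000 0.0000 0.0000
k=8: j=0 S=70.2083 intr=42.7917 cont=42.4317 V=42.7917[EX]; j=1 S=85.0256 intr=27.9744 cont=27.6143 V=27.9744[EX]; j=2 S=102.9701 intr=10.0299 cont=9.8251 V=10.0299[EX]; j=3 S=124.7019 intr=0.0000 cont=0.0000 V=0.0000[hold]; j=4 S=151.0200 intr=0.0000 cont=0.0000 V=0.0000[hold]; j=5 S=182.8926 intr=0.0000 cont=0.0000 V=0.0000[hold]; j=6 S=221.4918 intr=0.0000 cont=0.0000 V=0.0000[hold]; j=7 S=268.2373 intr=0.0000 cont=0.0000 V=0.0000[hold]; j=8 S=324.8484 intr=0.0000 cont=0.0000 V=0.0000[hold]  S*(8)=102.9701
k=7: j=0 S=77.2625 intr=35.7375 cont=35.3774 V=35.7375[EX]; j=1 S=93.5687 intr=19.4313 cont=19.0712 V=19.4313[EX]; j=2 S=113.3162 intr=0.0000 cont=5.0714 V=5.0714[hold]; j=3 S=137.2315 intr=0.0000 cont=0.0000 V=0.0000[hold]; j=4 S=166.1940 intr=0.0000 cont=0.0000 V=0.0000[hold]; j=5 S=201.2690 intr=0.0000 cont=0.0000 V=0.0000[hold]; j=6 S=243.7465 intr=0.0000 cont=0.0000 V=0.0000[hold]; j=7 S=295.1889 intr=0.0000 cont=0.0000 V=0.0000[hold]  S*(7)=93.5687
k=6: j=0 S=85.0256 intr=27.9744 cont=27.6143 V=27.9744[EX]; j=1 S=102.9701 intr=10.0299 cont=12.3161 V=12.3161[hold]; j=2 S=124.7019 intr=0.0000 cont=2.5643 V=2.5643[hold]; j=3 S=151.0200 intr=0.0000 cont=0.0000 V=0.0000[hold]; j=4 S=182.8926 intr=0.0000 cont=0.0000 V=0.0000[hold]; j=5 S=221.4918 intr=0.0000 cont=0.0000 V=0.0000[hold]; j=6 S=268.2373 intr=0.0000 cont=0.0000 V=0.0000[hold]  S*(6)=85.0256
k=5: j=0 S=93.5687 intr=19.4313 cont=20.1942 V=20.1942[hold]; j=1 S=113.3162 intr=0.0000 cont=7.4869 V=7.4869[hold]; j=2 S=137.2315 intr=0.0000 cont=1.2966 V=1.2966[hold]; j=3 S=166.1940 intr=0.0000 cont=0.0000 V=0.0000[hold]; j=4 S=201.2690 intr=0.0000 cont=0.0000 V=0.0000[hold]; j=5 S=243.7465 intr=0.0000 cont=0.0000 V=0.0000[hold]  S*(5)=-
k=4: j=0 S=102.9701 intr=10.0299 cont=13.8883 V=13.8883[hold]; j=1 S=124.7019 intr=0.0000 cont=4.4225 V=4.4225[hold]; j=2 S=151.0200 intr=0.0000 cont=0.6556 V=0.6556[hold]; j=3 S=182.8926 intr=0.0000 cont=0.0000 V=0.0000[hold]; j=4 S=221.4918 intr=0.0000 cont=0.0000 V=0.0000[hold]  S*(4)=-
k=3: j=0 S=113.3162 intr=0.0000 cont=9.1946 V=9.1946[hold]; j=1 S=137.2315 intr=0.0000 cont=2.5582 V=2.5582[hold]; j=2 S=166.1940 intr=0.0000 cont=0.3315 V=0.3315[hold]; j=3 S=201.2690 intr=0.0000 cont=0.0000 V=0.0000[hold]  S*(3)=-
k=2: j=0 S=124.7019 intr=0.0000 cont=5.9056 V=5.9056[hold]; j=1 S=151.0200 intr=0.0000 cont=1.4563 V=1.4563[hold]; j=2 S=182.8926 intr=0.0000 cont=0.1676 V=0.1676[hold]  S*(2)=-
k=1: j=0 S=137.2315 intr=0.0000 cont=3.7014 V=3.7014[hold]; j=1 S=166.1940 intr=0.0000 cont=0.8187 V=0.8187[hold]  S*(1)=-
k=0: j=0 S=151.0200 intr=0.0000 cont=2.2737 V=2.2737[hold]  S*(0)=-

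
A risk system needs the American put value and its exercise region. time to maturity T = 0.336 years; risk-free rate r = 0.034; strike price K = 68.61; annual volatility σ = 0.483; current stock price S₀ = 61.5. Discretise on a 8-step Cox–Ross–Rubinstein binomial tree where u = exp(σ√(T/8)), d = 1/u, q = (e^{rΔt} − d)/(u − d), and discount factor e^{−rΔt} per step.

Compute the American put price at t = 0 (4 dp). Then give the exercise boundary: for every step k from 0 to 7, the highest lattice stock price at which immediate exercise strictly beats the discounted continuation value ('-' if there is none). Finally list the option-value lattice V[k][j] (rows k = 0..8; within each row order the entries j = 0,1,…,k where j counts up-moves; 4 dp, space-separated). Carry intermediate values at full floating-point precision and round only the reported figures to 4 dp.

Δt=0.04200  u=1.10405  d=0.90576  q=0.48248  discount=0.99857
step 8 (expiry): payoffs max(K−S,0) = 40.7511 34.6520 27.2177 18.1558 7.1100 0.0000 0.0000 0.0000 0.0000
step 7: (k=7,j=0): S=30.7576, (K−S)⁺=37.8524, hold=37.7545 ⇒ V=37.8524 exercise | (k=7,j=1): S=37.4913, (K−S)⁺=31.1187, hold=31.0208 ⇒ V=31.1187 exercise | (k=7,j=2): S=45.6992, (K−S)⁺=22.9108, hold=22.8129 ⇒ V=22.9108 exercise | (k=7,j=3): S=55.7040, (K−S)⁺=12.9060, hold=12.8081 ⇒ V=12.9060 exercise | (k=7,j=4): S=67.8991, (K−S)⁺=0.7109, hold=3.6743 ⇒ V=3.6743 continue | (k=7,j=5): S=82.7641, (K−S)⁺=0.0000, hold=0.0000 ⇒ V=0.0000 continue | (k=7,j=6): S=100.8833, (K−S)⁺=0.0000, hold=0.0000 ⇒ V=0.0000 continue | (k=7,j=7): S=122.9695, (K−S)⁺=0.0000, hold=0.0000 ⇒ V=0.0000 continue  boundary S*=55.7040
step 6: (k=6,j=0): S=33.9580, (K−S)⁺=34.6520, hold=34.5541 ⇒ V=34.6520 exercise | (k=6,j=1): S=41.3923, (K−S)⁺=27.2177, hold=27.1198 ⇒ V=27.2177 exercise | (k=6,j=2): S=50.4542, (K−S)⁺=18.1558, hold=18.0579 ⇒ V=18.1558 exercise | (k=6,j=3): S=61.5000, (K−S)⁺=7.1100, hold=8.4398 ⇒ V=8.4398 continue | (k=6,j=4): S=74.9640, (K−S)⁺=0.0000, hold=1.8988 ⇒ V=1.8988 continue | (k=6,j=5): S=91.3757, (K−S)⁺=0.0000, hold=0.0000 ⇒ V=0.0000 continue | (k=6,j=6): S=111.3803, (K−S)⁺=0.0000, hold=0.0000 ⇒ V=0.0000 continue  boundary S*=50.4542
step 5: (k=5,j=0): S=37.4913, (K−S)⁺=31.1187, hold=31.0208 ⇒ V=31.1187 exercise | (k=5,j=1): S=45.6992, (K−S)⁺=22.9108, hold=22.8129 ⇒ V=22.9108 exercise | (k=5,j=2): S=55.7040, (K−S)⁺=12.9060, hold=13.4488 ⇒ V=13.4488 continue | (k=5,j=3): S=67.8991, (K−S)⁺=0.7109, hold=5.2764 ⇒ V=5.2764 continue | (k=5,j=4): S=82.7641, (K−S)⁺=0.0000, hold=0.9813 ⇒ V=0.9813 continue | (k=5,j=5): S=100.8833, (K−S)⁺=0.0000, hold=0.0000 ⇒ V=0.0000 continue  boundary S*=45.6992
step 4: (k=4,j=0): S=41.3923, (K−S)⁺=27.2177, hold=27.1198 ⇒ V=27.2177 exercise | (k=4,j=1): S=50.4542, (K−S)⁺=18.1558, hold=18.3194 ⇒ V=18.3194 continue | (k=4,j=2): S=61.5000, (K−S)⁺=7.1100, hold=9.4922 ⇒ V=9.4922 continue | (k=4,j=3): S=74.9640, (K−S)⁺=0.0000, hold=3.1995 ⇒ V=3.1995 continue | (k=4,j=4): S=91.3757, (K−S)⁺=0.0000, hold=0.5071 ⇒ V=0.5071 continue  boundary S*=41.3923
step 3: (k=3,j=0): S=45.6992, (K−S)⁺=22.9108, hold=22.8917 ⇒ V=22.9108 exercise | (k=3,j=1): S=55.7040, (K−S)⁺=12.9060, hold=14.0404 ⇒ V=14.0404 continue | (k=3,j=2): S=67.8991, (K−S)⁺=0.7109, hold=6.4469 ⇒ V=6.4469 continue | (k=3,j=3): S=82.7641, (K−S)⁺=0.0000, hold=1.8978 ⇒ V=1.8978 continue  boundary S*=45.6992
step 2: (k=2,j=0): S=50.4542, (K−S)⁺=18.1558, hold=18.6044 ⇒ V=18.6044 continue | (k=2,j=1): S=61.5000, (K−S)⁺=7.1100, hold=10.3619 ⇒ V=10.3619 continue | (k=2,j=2): S=74.9640, (K−S)⁺=0.0000, hold=4.2460 ⇒ V=4.2460 continue  boundary S*=-
step 1: (k=1,j=0): S=55.7040, (K−S)⁺=12.9060, hold=14.6067 ⇒ V=14.6067 continue | (k=1,j=1): S=67.8991, (K−S)⁺=0.7109, hold=7.4005 ⇒ V=7.4005 continue  boundary S*=-
step 0: (k=0,j=0): S=61.5000, (K−S)⁺=7.1100, hold=11.1140 ⇒ V=11.1140 continue  boundary S*=-

price = 11.1140
boundary = - - - 45.6992 41.3923 45.6992 50.4542 55.7040
tree:
11.1140
14.6067 7.4005
18.6044 10.3619 4.2460
22.9108 14.0404 6.4469 1.8978
27.2177 18.3194 9.4922 3.1995 0.5071
31.1187 22.9108 13.4488 5.2764 0.9813 0.0000
34.6520 27.2177 18.1558 8.4398 1.8988 0.0000 0.0000
37.8524 31.1187 22.9108 12.9060 3.6743 0.0000 0.0000 0.0000
40.7511 34.6520 27.2177 18.1558 7.1100 0.0000 0.0000 0.0000 0.0000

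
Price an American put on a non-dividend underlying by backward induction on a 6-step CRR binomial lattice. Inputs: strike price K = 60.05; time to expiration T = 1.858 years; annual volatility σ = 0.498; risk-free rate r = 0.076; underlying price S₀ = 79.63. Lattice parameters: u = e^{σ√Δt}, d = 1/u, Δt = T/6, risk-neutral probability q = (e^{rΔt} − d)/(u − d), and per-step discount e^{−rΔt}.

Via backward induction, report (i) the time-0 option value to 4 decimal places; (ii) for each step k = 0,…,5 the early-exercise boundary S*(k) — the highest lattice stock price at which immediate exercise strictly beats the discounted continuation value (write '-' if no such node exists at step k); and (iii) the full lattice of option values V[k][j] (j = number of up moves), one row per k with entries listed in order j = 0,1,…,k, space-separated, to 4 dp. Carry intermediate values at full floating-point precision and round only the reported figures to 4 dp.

price = 7.8357
boundary = - - - 34.6748 26.2821 34.6748
tree:
7.8357
11.9797 3.6232
17.7686 6.1474 0.9997
25.3752 10.2067 1.9442 0.0000
33.7679 16.4490 3.7812 0.0000 0.0000
40.1292 25.3752 7.3539 0.0000 0.0000 0.0000
44.9509 33.7679 14.3024 0.0000 0.0000 0.0000 0.0000

params: Δt=0.30967 u=1.31933 d=0.75796 q=0.47358 e^(-rΔt)=0.97674
t_6 payoffs: 44.9509 33.7679 14.3024 0.0000 0.0000 0.0000 0.0000
t_5: node(5,0) S=19.9208 payoff=40.1292 vs cont=38.7325 → 40.1292 [stop]  node(5,1) S=34.6748 payoff=25.3752 vs cont=23.9784 → 25.3752 [stop]  node(5,2) S=60.3563 payoff=0.0000 vs cont=7.3539 → 7.3539 [wait]  node(5,3) S=105.0584 payoff=0.0000 vs cont=0.0000 → 0.0000 [wait]  node(5,4) S=182.8685 payoff=0.0000 vs cont=0.0000 → 0.0000 [wait]  node(5,5) S=318.3077 payoff=0.0000 vs cont=0.0000 → 0.0000 [wait]  ⇒ S*(5)=34.6748
t_4: node(4,0) S=26.2821 payoff=33.7679 vs cont=32.3711 → 33.7679 [stop]  node(4,1) S=45.7476 payoff=14.3024 vs cont=16.4490 → 16.4490 [wait]  node(4,2) S=79.6300 payoff=0.0000 vs cont=3.7812 → 3.7812 [wait]  node(4,3) S=138.6069 payoff=0.0000 vs cont=0.0000 → 0.0000 [wait]  node(4,4) S=241.2643 payoff=0.0000 vs cont=0.0000 → 0.0000 [wait]  ⇒ S*(4)=26.2821
t_3: node(3,0) S=34.6748 payoff=25.3752 vs cont=24.9713 → 25.3752 [stop]  node(3,1) S=60.3563 payoff=0.0000 vs cont=10.2067 → 10.2067 [wait]  node(3,2) S=105.0584 payoff=0.0000 vs cont=1.9442 → 1.9442 [wait]  node(3,3) S=182.8685 payoff=0.0000 vs cont=0.0000 → 0.0000 [wait]  ⇒ S*(3)=34.6748
t_2: node(2,0) S=45.7476 payoff=14.3024 vs cont=17.7686 → 17.7686 [wait]  node(2,1) S=79.6300 payoff=0.0000 vs cont=6.1474 → 6.1474 [wait]  node(2,2) S=138.6069 payoff=0.0000 vs cont=0.9997 → 0.9997 [wait]  ⇒ S*(2)=-
t_1: node(1,0) S=60.3563 payoff=0.0000 vs cont=11.9797 → 11.9797 [wait]  node(1,1) S=105.0584 payoff=0.0000 vs cont=3.6232 → 3.6232 [wait]  ⇒ S*(1)=-
t_0: node(0,0) S=79.6300 payoff=0.0000 vs cont=7.8357 → 7.8357 [wait]  ⇒ S*(0)=-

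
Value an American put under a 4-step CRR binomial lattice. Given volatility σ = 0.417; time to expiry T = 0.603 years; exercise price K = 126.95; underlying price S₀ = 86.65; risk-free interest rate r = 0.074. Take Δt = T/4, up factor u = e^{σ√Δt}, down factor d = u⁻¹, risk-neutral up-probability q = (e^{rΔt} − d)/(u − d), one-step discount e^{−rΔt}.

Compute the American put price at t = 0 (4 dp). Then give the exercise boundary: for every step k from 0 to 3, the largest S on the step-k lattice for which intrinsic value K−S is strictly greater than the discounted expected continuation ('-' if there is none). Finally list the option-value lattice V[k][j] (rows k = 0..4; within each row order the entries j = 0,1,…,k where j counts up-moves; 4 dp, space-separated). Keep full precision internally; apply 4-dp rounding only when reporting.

price = 40.3000
boundary = 86.6500 73.6976 86.6500 101.8788
tree:
40.3000
53.2524 27.1460
64.2687 40.3000 14.2945
73.6382 53.2524 25.0712 3.5850
81.6072 64.2687 40.3000 7.1660 0.0000

Δt=0.15075  u=1.17575  d=0.85052  q=0.49410  discount=0.98891
step 4 (expiry): payoffs max(K−S,0) = 81.6072 64.2687 40.3000 7.1660 0.0000
step 3: (k=3,j=0): S=53.3118, (K−S)⁺=73.6382, hold=72.2299 ⇒ V=73.6382 exercise | (k=3,j=1): S=73.6976, (K−S)⁺=53.2524, hold=51.8441 ⇒ V=53.2524 exercise | (k=3,j=2): S=101.8788, (K−S)⁺=25.0712, hold=23.6629 ⇒ V=25.0712 exercise | (k=3,j=3): S=140.8361, (K−S)⁺=0.0000, hold=3.5850 ⇒ V=3.5850 continue  boundary S*=101.8788
step 2: (k=2,j=0): S=62.6813, (K−S)⁺=64.2687, hold=62.8603 ⇒ V=64.2687 exercise | (k=2,j=1): S=86.6500, (K−S)⁺=40.3000, hold=38.8917 ⇒ V=40.3000 exercise | (k=2,j=2): S=119.7840, (K−S)⁺=7.1660, hold=14.2945 ⇒ V=14.2945 continue  boundary S*=86.6500
step 1: (k=1,j=0): S=73.6976, (K−S)⁺=53.2524, hold=51.8441 ⇒ V=53.2524 exercise | (k=1,j=1): S=101.8788, (K−S)⁺=25.0712, hold=27.1460 ⇒ V=27.1460 continue  boundary S*=73.6976
step 0: (k=0,j=0): S=86.6500, (K−S)⁺=40.3000, hold=39.9055 ⇒ V=40.3000 exercise  boundary S*=86.6500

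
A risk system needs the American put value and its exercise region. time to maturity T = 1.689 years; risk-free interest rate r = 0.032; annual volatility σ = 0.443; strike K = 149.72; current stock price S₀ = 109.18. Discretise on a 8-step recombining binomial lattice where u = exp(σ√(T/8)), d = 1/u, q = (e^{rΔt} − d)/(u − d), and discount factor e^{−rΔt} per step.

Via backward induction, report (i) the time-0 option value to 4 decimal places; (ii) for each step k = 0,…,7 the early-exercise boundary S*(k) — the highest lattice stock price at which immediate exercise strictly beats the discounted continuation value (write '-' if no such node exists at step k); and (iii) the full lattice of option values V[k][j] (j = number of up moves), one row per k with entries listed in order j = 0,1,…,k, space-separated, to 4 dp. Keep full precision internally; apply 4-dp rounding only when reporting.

price = 49.7092
boundary = - - 72.6676 59.2843 72.6676 89.0722 72.6676 89.0722
tree:
49.7092
62.8632 35.3484
77.0524 47.5068 21.9204
90.4357 61.6869 31.9375 10.7524
101.3542 77.0524 44.9645 17.4638 3.2128
110.2618 90.4357 60.6478 27.6341 6.0553 0.0000
117.5289 101.3542 77.0524 42.1307 11.4126 0.0000 0.0000
123.4576 110.2618 90.4357 60.6478 21.5097 0.0000 0.0000 0.0000
128.2944 117.5289 101.3542 77.0524 40.5400 0.0000 0.0000 0.0000 0.0000

params: Δt=0.21113 u=1.22575 d=0.81583 q=0.46582 e^(-rΔt)=0.99327
t_8 payoffs: 128.2944 117.5289 101.3542 77.0524 40.5400 0.0000 0.0000 0.0000 0.0000
t_7: node(7,0) S=26.2624 payoff=123.4576 vs cont=122.4495 → 123.4576 [stop]  node(7,1) S=39.4582 payoff=110.2618 vs cont=109.2537 → 110.2618 [stop]  node(7,2) S=59.2843 payoff=90.4357 vs cont=89.4276 → 90.4357 [stop]  node(7,3) S=89.0722 payoff=60.6478 vs cont=59.6397 → 60.6478 [stop]  node(7,4) S=133.8272 payoff=15.8928 vs cont=21.5097 → 21.5097 [wait]  node(7,5) S=201.0696 payoff=0.0000 vs cont=0.0000 → 0.0000 [wait]  node(7,6) S=302.0987 payoff=0.0000 vs cont=0.0000 → 0.0000 [wait]  node(7,7) S=453.8905 payoff=0.0000 vs cont=0.0000 → 0.0000 [wait]  ⇒ S*(7)=89.0722
t_6: node(6,0) S=32.1911 payoff=117.5289 vs cont=116.5208 → 117.5289 [stop]  node(6,1) S=48.3658 payoff=101.3542 vs cont=100.3461 → 101.3542 [stop]  node(6,2) S=72.6676 payoff=77.0524 vs cont=76.0443 → 77.0524 [stop]  node(6,3) S=109.1800 payoff=40.5400 vs cont=42.1307 → 42.1307 [wait]  node(6,4) S=164.0383 payoff=0.0000 vs cont=11.4126 → 11.4126 [wait]  node(6,5) S=246.4607 payoff=0.0000 vs cont=0.0000 → 0.0000 [wait]  node(6,6) S=370.2968 payoff=0.0000 vs cont=0.0000 → 0.0000 [wait]  ⇒ S*(6)=72.6676
t_5: node(5,0) S=39.4582 payoff=110.2618 vs cont=109.2537 → 110.2618 [stop]  node(5,1) S=59.2843 payoff=90.4357 vs cont=89.4276 → 90.4357 [stop]  node(5,2) S=89.0722 payoff=60.6478 vs cont=60.3758 → 60.6478 [stop]  node(5,3) S=133.8272 payoff=15.8928 vs cont=27.6341 → 27.6341 [wait]  node(5,4) S=201.0696 payoff=0.0000 vs cont=6.0553 → 6.0553 [wait]  node(5,5) S=302.0987 payoff=0.0000 vs cont=0.0000 → 0.0000 [wait]  ⇒ S*(5)=89.0722
t_4: node(4,0) S=48.3658 payoff=101.3542 vs cont=100.3461 → 101.3542 [stop]  node(4,1) S=72.6676 payoff=77.0524 vs cont=76.0443 → 77.0524 [stop]  node(4,2) S=109.1800 payoff=40.5400 vs cont=44.9645 → 44.9645 [wait]  node(4,3) S=164.0383 payoff=0.0000 vs cont=17.4638 → 17.4638 [wait]  node(4,4) S=246.4607 payoff=0.0000 vs cont=3.2128 → 3.2128 [wait]  ⇒ S*(4)=72.6676
t_3: node(3,0) S=59.2843 payoff=90.4357 vs cont=89.4276 → 90.4357 [stop]  node(3,1) S=89.0722 payoff=60.6478 vs cont=61.6869 → 61.6869 [wait]  node(3,2) S=133.8272 payoff=15.8928 vs cont=31.9375 → 31.9375 [wait]  node(3,3) S=201.0696 payoff=0.0000 vs cont=10.7524 → 10.7524 [wait]  ⇒ S*(3)=59.2843
t_2: node(2,0) S=72.6676 payoff=77.0524 vs cont=76.5251 → 77.0524 [stop]  node(2,1) S=109.1800 payoff=40.5400 vs cont=47.5068 → 47.5068 [wait]  node(2,2) S=164.0383 payoff=0.0000 vs cont=21.9204 → 21.9204 [wait]  ⇒ S*(2)=72.6676
t_1: node(1,0) S=89.0722 payoff=60.6478 vs cont=62.8632 → 62.8632 [wait]  node(1,1) S=133.8272 payoff=15.8928 vs cont=35.3484 → 35.3484 [wait]  ⇒ S*(1)=-
t_0: node(0,0) S=109.1800 payoff=40.5400 vs cont=49.7092 → 49.7092 [wait]  ⇒ S*(0)=-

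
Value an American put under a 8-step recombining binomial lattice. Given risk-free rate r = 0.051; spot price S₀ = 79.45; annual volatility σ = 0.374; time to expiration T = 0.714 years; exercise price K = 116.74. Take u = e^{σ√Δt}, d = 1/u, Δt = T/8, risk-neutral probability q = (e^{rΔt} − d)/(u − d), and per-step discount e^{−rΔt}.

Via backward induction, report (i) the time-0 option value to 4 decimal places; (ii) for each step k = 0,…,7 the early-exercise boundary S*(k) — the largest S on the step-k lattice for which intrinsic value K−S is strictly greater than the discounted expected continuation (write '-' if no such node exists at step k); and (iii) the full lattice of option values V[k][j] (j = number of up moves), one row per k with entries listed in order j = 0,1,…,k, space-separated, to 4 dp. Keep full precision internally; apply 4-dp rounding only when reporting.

Δt=0.08925, u=1.11821, d=0.89428, q=0.49247, disc=e^(-rΔt)=0.99546
k=8 terminal: V=max(K-S,0) → 84.2388 76.1006 65.9245 53.2003 37.2900 17.3958 0.0000 0.0000 0.0000
k=7: j=0 S=36.3432 intr=80.3968 cont=79.8666 V=80.3968[EX]; j=1 S=45.4435 intr=71.2965 cont=70.7663 V=71.2965[EX]; j=2 S=56.8226 intr=59.9174 cont=59.3873 V=59.9174[EX]; j=3 S=71.0509 intr=45.6891 cont=45.1589 V=45.6891[EX]; j=4 S=88.8420 intr=27.8980 cont=27.3678 V=27.8980[EX]; j=5 S=111.0880 intr=5.6520 cont=8.7888 V=8.7888[hold]; j=6 S=138.9043 intr=0.0000 cont=0.0000 V=0.0000[hold]; j=7 S=173.6859 intr=0.0000 cont=0.0000 V=0.0000[hold]  S*(7)=88.8420
k=6: j=0 S=40.6394 intr=76.1006 cont=75.5704 V=76.1006[EX]; j=1 S=50.8155 intr=65.9245 cont=65.3943 V=65.9245[EX]; j=2 S=63.5397 intr=53.2003 cont=52.6701 V=53.2003[EX]; j=3 S=79.4500 intr=37.2900 cont=36.7598 V=37.2900[EX]; j=4 S=99.3442 intr=17.3958 cont=18.4033 V=18.4033[hold]; j=5 S=124.2200 intr=0.0000 cont=4.4403 V=4.4403[hold]; j=6 S=155.3246 intr=0.0000 cont=0.0000 V=0.0000[hold]  S*(6)=79.4500
k=5: j=0 S=45.4435 intr=71.2965 cont=70.7663 V=71.2965[EX]; j=1 S=56.8226 intr=59.9174 cont=59.3873 V=59.9174[EX]; j=2 S=71.0509 intr=45.6891 cont=45.1589 V=45.6891[EX]; j=3 S=88.8420 intr=27.8980 cont=27.8618 V=27.8980[EX]; j=4 S=111.0880 intr=5.6520 cont=11.4746 V=11.4746[hold]; j=5 S=138.9043 intr=0.0000 cont=2.2434 V=2.2434[hold]  S*(5)=88.8420
k=4: j=0 S=50.8155 intr=65.9245 cont=65.3943 V=65.9245[EX]; j=1 S=63.5397 intr=53.2003 cont=52.6701 V=53.2003[EX]; j=2 S=79.4500 intr=37.2900 cont=36.7598 V=37.2900[EX]; j=3 S=99.3442 intr=17.3958 cont=19.7200 V=19.7200[hold]; j=4 S=124.2200 intr=0.0000 cont=6.8971 V=6.8971[hold]  S*(4)=79.4500
k=3: j=0 S=56.8226 intr=59.9174 cont=59.3873 V=59.9174[EX]; j=1 S=71.0509 intr=45.6891 cont=45.1589 V=45.6891[EX]; j=2 S=88.8420 intr=27.8980 cont=28.5073 V=28.5073[hold]; j=3 S=111.0880 intr=5.6520 cont=13.3442 V=13.3442[hold]  S*(3)=71.0509
k=2: j=0 S=63.5397 intr=53.2003 cont=52.6701 V=53.2003[EX]; j=1 S=79.4500 intr=37.2900 cont=37.0585 V=37.2900[EX]; j=2 S=99.3442 intr=17.3958 cont=20.9444 V=20.9444[hold]  S*(2)=79.4500
k=1: j=0 S=71.0509 intr=45.6891 cont=45.1589 V=45.6891[EX]; j=1 S=88.8420 intr=27.8980 cont=29.1075 V=29.1075[hold]  S*(1)=71.0509
k=0: j=0 S=79.4500 intr=37.2900 cont=37.3528 V=37.3528[hold]  S*(0)=-

price = 37.3528
boundary = - 71.0509 79.4500 71.0509 79.4500 88.8420 79.4500 88.8420
tree:
37.3528
45.6891 29.1075
53.2003 37.2900 20.9444
59.9174 45.6891 28.5073 13.3442
65.9245 53.2003 37.2900 19.7200 6.8971
71.2965 59.9174 45.6891 27.8980 11.4746 2.2434
76.1006 65.9245 53.2003 37.2900 18.4033 4.4403 0.0000
80.3968 71.2965 59.9174 45.6891 27.8980 8.7888 0.0000 0.0000
84.2388 76.1006 65.9245 53.2003 37.2900 17.3958 0.0000 0.0000 0.0000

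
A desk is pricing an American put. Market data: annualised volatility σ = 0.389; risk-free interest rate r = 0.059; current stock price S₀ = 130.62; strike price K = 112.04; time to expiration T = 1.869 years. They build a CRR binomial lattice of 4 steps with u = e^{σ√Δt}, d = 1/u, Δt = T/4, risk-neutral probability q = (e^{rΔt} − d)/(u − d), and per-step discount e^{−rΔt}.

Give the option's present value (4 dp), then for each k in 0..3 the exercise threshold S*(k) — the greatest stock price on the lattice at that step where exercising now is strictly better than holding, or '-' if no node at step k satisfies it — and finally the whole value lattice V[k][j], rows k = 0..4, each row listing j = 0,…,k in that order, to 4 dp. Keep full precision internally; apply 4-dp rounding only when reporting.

Δt=0.46725, u=1.30461, d=0.76651, q=0.48586, disc=e^(-rΔt)=0.97281
k=4 terminal: V=max(K-S,0) → 66.9492 35.2952 0.0000 0.0000 0.0000
k=3: j=0 S=58.8259 intr=53.2141 cont=50.1676 V=53.2141[EX]; j=1 S=100.1219 intr=11.9181 cont=17.6533 V=17.6533[hold]; j=2 S=170.4081 intr=0.0000 cont=0.0000 V=0.0000[hold]; j=3 S=290.0355 intr=0.0000 cont=0.0000 V=0.0000[hold]  S*(3)=58.8259
k=2: j=0 S=76.7448 intr=35.2952 cont=34.9595 V=35.2952[EX]; j=1 S=130.6200 intr=0.0000 cont=8.8295 V=8.8295[hold]; j=2 S=222.3160 intr=0.0000 cont=0.0000 V=0.0000[hold]  S*(2)=76.7448
k=1: j=0 S=100.1219 intr=11.9181 cont=21.8266 V=21.8266[hold]; j=1 S=170.4081 intr=0.0000 cont=4.4162 V=4.4162[hold]  S*(1)=-
k=0: j=0 S=130.6200 intr=0.0000 cont=13.0041 V=13.0041[hold]  S*(0)=-

price = 13.0041
boundary = - - 76.7448 58.8259
tree:
13.0041
21.8266 4.4162
35.2952 8.8295 0.0000
53.2141 17.6533 0.0000 0.0000
66.9492 35.2952 0.0000 0.0000 0.0000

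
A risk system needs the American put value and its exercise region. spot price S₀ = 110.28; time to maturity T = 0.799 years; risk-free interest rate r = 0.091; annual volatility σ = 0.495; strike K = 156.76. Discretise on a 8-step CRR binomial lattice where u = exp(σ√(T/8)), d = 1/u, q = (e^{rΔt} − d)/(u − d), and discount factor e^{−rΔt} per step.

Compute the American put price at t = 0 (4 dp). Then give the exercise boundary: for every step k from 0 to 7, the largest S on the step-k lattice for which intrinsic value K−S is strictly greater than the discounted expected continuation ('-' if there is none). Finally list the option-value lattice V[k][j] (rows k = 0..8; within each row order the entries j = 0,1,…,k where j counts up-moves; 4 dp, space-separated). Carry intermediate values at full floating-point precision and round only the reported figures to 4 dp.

price = 48.6264
boundary = - 94.3100 80.6527 94.3100 80.6527 94.3100 110.2800 128.9542
tree:
48.6264
62.4500 35.1466
76.1073 47.6804 22.7578
87.7868 62.4500 33.1985 12.3164
97.7750 76.1073 46.6243 19.8451 4.7108
106.3168 87.7868 62.4500 31.0236 8.5816 0.7704
113.6216 97.7750 76.1073 46.4800 15.5166 1.5245 0.0000
119.8686 106.3168 87.7868 62.4500 27.8058 3.0166 0.0000 0.0000
125.2109 113.6216 97.7750 76.1073 46.4800 5.9694 0.0000 0.0000 0.0000

Δt=0.09988, u=1.16933, d=0.85519, q=0.49003, disc=e^(-rΔt)=0.99095
k=8 terminal: V=max(K-S,0) → 125.2109 113.6216 97.7750 76.1073 46.4800 5.9694 0.0000 0.0000 0.0000
k=7: j=0 S=36.8914 intr=119.8686 cont=118.4503 V=119.8686[EX]; j=1 S=50.4432 intr=106.3168 cont=104.8985 V=106.3168[EX]; j=2 S=68.9732 intr=87.7868 cont=86.3685 V=87.7868[EX]; j=3 S=94.3100 intr=62.4500 cont=61.0317 V=62.4500[EX]; j=4 S=128.9542 intr=27.8058 cont=26.3875 V=27.8058[EX]; j=5 S=176.3247 intr=0.0000 cont=3.0166 V=3.0166[hold]; j=6 S=241.0964 intr=0.0000 cont=0.0000 V=0.0000[hold]; j=7 S=329.6616 intr=0.0000 cont=0.0000 V=0.0000[hold]  S*(7)=128.9542
k=6: j=0 S=43.1384 intr=113.6216 cont=112.2033 V=113.6216[EX]; j=1 S=58.9850 intr=97.7750 cont=96.3567 V=97.7750[EX]; j=2 S=80.6527 intr=76.1073 cont=74.6890 V=76.1073[EX]; j=3 S=110.2800 intr=46.4800 cont=45.0617 V=46.4800[EX]; j=4 S=150.7906 intr=5.9694 cont=15.5166 V=15.5166[hold]; j=5 S=206.1826 intr=0.0000 cont=1.5245 V=1.5245[hold]; j=6 S=281.9224 intr=0.0000 cont=0.0000 V=0.0000[hold]  S*(6)=110.2800
k=5: j=0 S=50.4432 intr=106.3168 cont=104.8985 V=106.3168[EX]; j=1 S=68.9732 intr=87.7868 cont=86.3685 V=87.7868[EX]; j=2 S=94.3100 intr=62.4500 cont=61.0317 V=62.4500[EX]; j=3 S=128.9542 intr=27.8058 cont=31.0236 V=31.0236[hold]; j=4 S=176.3247 intr=0.0000 cont=8.5816 V=8.5816[hold]; j=5 S=241.0964 intr=0.0000 cont=0.7704 V=0.7704[hold]  S*(5)=94.3100
k=4: j=0 S=58.9850 intr=97.7750 cont=96.3567 V=97.7750[EX]; j=1 S=80.6527 intr=76.1073 cont=74.6890 V=76.1073[EX]; j=2 S=110.2800 intr=46.4800 cont=46.6243 V=46.6243[hold]; j=3 S=150.7906 intr=5.9694 cont=19.8451 V=19.8451[hold]; j=4 S=206.1826 intr=0.0000 cont=4.7108 V=4.7108[hold]  S*(4)=80.6527
k=3: j=0 S=68.9732 intr=87.7868 cont=86.3685 V=87.7868[EX]; j=1 S=94.3100 intr=62.4500 cont=61.1018 V=62.4500[EX]; j=2 S=128.9542 intr=27.8058 cont=33.1985 V=33.1985[hold]; j=3 S=176.3247 intr=0.0000 cont=12.3164 V=12.3164[hold]  S*(3)=94.3100
k=2: j=0 S=80.6527 intr=76.1073 cont=74.6890 V=76.1073[EX]; j=1 S=110.2800 intr=46.4800 cont=47.6804 V=47.6804[hold]; j=2 S=150.7906 intr=5.9694 cont=22.7578 V=22.7578[hold]  S*(2)=80.6527
k=1: j=0 S=94.3100 intr=62.4500 cont=61.6146 V=62.4500[EX]; j=1 S=128.9542 intr=27.8058 cont=35.1466 V=35.1466[hold]  S*(1)=94.3100
k=0: j=0 S=110.2800 intr=46.4800 cont=48.6264 V=48.6264[hold]  S*(0)=-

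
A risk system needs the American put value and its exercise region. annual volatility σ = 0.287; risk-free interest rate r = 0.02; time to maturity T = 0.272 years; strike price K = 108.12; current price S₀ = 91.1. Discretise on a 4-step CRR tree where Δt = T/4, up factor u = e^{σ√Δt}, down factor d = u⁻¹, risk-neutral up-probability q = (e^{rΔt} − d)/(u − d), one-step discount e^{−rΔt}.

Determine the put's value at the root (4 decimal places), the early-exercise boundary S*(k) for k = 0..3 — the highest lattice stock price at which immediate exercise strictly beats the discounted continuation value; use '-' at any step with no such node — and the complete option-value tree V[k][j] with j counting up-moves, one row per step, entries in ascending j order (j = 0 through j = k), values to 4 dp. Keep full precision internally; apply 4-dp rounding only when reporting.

Δt=0.06800, u=1.07771, d=0.92789, q=0.49038, disc=e^(-rΔt)=0.99864
k=4 terminal: V=max(K-S,0) → 40.5884 29.6845 17.0200 2.3107 0.0000
k=3: j=0 S=72.7797 intr=35.3403 cont=35.1934 V=35.3403[EX]; j=1 S=84.5309 intr=23.5891 cont=23.4421 V=23.5891[EX]; j=2 S=98.1796 intr=9.9404 cont=9.7935 V=9.9404[EX]; j=3 S=114.0320 intr=0.0000 cont=1.1760 V=1.1760[hold]  S*(3)=98.1796
k=2: j=0 S=78.4355 intr=29.6845 cont=29.5375 V=29.6845[EX]; j=1 S=91.1000 intr=17.0200 cont=16.8731 V=17.0200[EX]; j=2 S=105.8093 intr=2.3107 cont=5.6348 V=5.6348[hold]  S*(2)=91.1000
k=1: j=0 S=84.5309 intr=23.5891 cont=23.4421 V=23.5891[EX]; j=1 S=98.1796 intr=9.9404 cont=11.4214 V=11.4214[hold]  S*(1)=84.5309
k=0: j=0 S=91.1000 intr=17.0200 cont=17.5983 V=17.5983[hold]  S*(0)=-

price = 17.5983
boundary = - 84.5309 91.1000 98.1796
tree:
17.5983
23.5891 11.4214
29.6845 17.0200 5.6348
35.3403 23.5891 9.9404 1.1760
40.5884 29.6845 17.0200 2.3107 0.0000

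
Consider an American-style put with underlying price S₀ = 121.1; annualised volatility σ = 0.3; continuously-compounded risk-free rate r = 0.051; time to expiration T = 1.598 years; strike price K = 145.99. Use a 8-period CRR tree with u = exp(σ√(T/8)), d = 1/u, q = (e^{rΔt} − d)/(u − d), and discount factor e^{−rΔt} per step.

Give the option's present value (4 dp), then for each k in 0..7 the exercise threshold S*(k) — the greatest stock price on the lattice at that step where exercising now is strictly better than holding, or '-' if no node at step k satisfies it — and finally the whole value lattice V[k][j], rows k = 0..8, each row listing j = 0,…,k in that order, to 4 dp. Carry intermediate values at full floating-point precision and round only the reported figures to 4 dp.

Δt=0.19975  u=1.14348  d=0.87452  q=0.50460  discount=0.98986
step 8 (expiry): payoffs max(K−S,0) = 104.5613 91.8196 75.1591 53.3745 24.8900 0.0000 0.0000 0.0000 0.0000
step 7: (k=7,j=0): S=47.3731, (K−S)⁺=98.6169, hold=97.1372 ⇒ V=98.6169 exercise | (k=7,j=1): S=61.9431, (K−S)⁺=84.0469, hold=82.5672 ⇒ V=84.0469 exercise | (k=7,j=2): S=80.9941, (K−S)⁺=64.9959, hold=63.5162 ⇒ V=64.9959 exercise | (k=7,j=3): S=105.9044, (K−S)⁺=40.0856, hold=38.6060 ⇒ V=40.0856 exercise | (k=7,j=4): S=138.4760, (K−S)⁺=7.5140, hold=12.2055 ⇒ V=12.2055 continue | (k=7,j=5): S=181.0652, (K−S)⁺=0.0000, hold=0.0000 ⇒ V=0.0000 continue | (k=7,j=6): S=236.7531, (K−S)⁺=0.0000, hold=0.0000 ⇒ V=0.0000 continue | (k=7,j=7): S=309.5681, (K−S)⁺=0.0000, hold=0.0000 ⇒ V=0.0000 continue  boundary S*=105.9044
step 6: (k=6,j=0): S=54.1704, (K−S)⁺=91.8196, hold=90.3399 ⇒ V=91.8196 exercise | (k=6,j=1): S=70.8309, (K−S)⁺=75.1591, hold=73.6794 ⇒ V=75.1591 exercise | (k=6,j=2): S=92.6155, (K−S)⁺=53.3745, hold=51.8948 ⇒ V=53.3745 exercise | (k=6,j=3): S=121.1000, (K−S)⁺=24.8900, hold=25.7537 ⇒ V=25.7537 continue | (k=6,j=4): S=158.3451, (K−S)⁺=0.0000, hold=5.9853 ⇒ V=5.9853 continue | (k=6,j=5): S=207.0453, (K−S)⁺=0.0000, hold=0.0000 ⇒ V=0.0000 continue | (k=6,j=6): S=270.7235, (K−S)⁺=0.0000, hold=0.0000 ⇒ V=0.0000 continue  boundary S*=92.6155
step 5: (k=5,j=0): S=61.9431, (K−S)⁺=84.0469, hold=82.5672 ⇒ V=84.0469 exercise | (k=5,j=1): S=80.9941, (K−S)⁺=64.9959, hold=63.5162 ⇒ V=64.9959 exercise | (k=5,j=2): S=105.9044, (K−S)⁺=40.0856, hold=39.0373 ⇒ V=40.0856 exercise | (k=5,j=3): S=138.4760, (K−S)⁺=7.5140, hold=15.6187 ⇒ V=15.6187 continue | (k=5,j=4): S=181.0652, (K−S)⁺=0.0000, hold=2.9351 ⇒ V=2.9351 continue | (k=5,j=5): S=236.7531, (K−S)⁺=0.0000, hold=0.0000 ⇒ V=0.0000 continue  boundary S*=105.9044
step 4: (k=4,j=0): S=70.8309, (K−S)⁺=75.1591, hold=73.6794 ⇒ V=75.1591 exercise | (k=4,j=1): S=92.6155, (K−S)⁺=53.3745, hold=51.8948 ⇒ V=53.3745 exercise | (k=4,j=2): S=121.1000, (K−S)⁺=24.8900, hold=27.4585 ⇒ V=27.4585 continue | (k=4,j=3): S=158.3451, (K−S)⁺=0.0000, hold=9.1251 ⇒ V=9.1251 continue | (k=4,j=4): S=207.0453, (K−S)⁺=0.0000, hold=1.4393 ⇒ V=1.4393 continue  boundary S*=92.6155
step 3: (k=3,j=0): S=80.9941, (K−S)⁺=64.9959, hold=63.5162 ⇒ V=64.9959 exercise | (k=3,j=1): S=105.9044, (K−S)⁺=40.0856, hold=39.8889 ⇒ V=40.0856 exercise | (k=3,j=2): S=138.4760, (K−S)⁺=7.5140, hold=18.0229 ⇒ V=18.0229 continue | (k=3,j=3): S=181.0652, (K−S)⁺=0.0000, hold=5.1937 ⇒ V=5.1937 continue  boundary S*=105.9044
step 2: (k=2,j=0): S=92.6155, (K−S)⁺=53.3745, hold=51.8948 ⇒ V=53.3745 exercise | (k=2,j=1): S=121.1000, (K−S)⁺=24.8900, hold=28.6593 ⇒ V=28.6593 continue | (k=2,j=2): S=158.3451, (K−S)⁺=0.0000, hold=11.4322 ⇒ V=11.4322 continue  boundary S*=92.6155
step 1: (k=1,j=0): S=105.9044, (K−S)⁺=40.0856, hold=40.4887 ⇒ V=40.4887 continue | (k=1,j=1): S=138.4760, (K−S)⁺=7.5140, hold=19.7642 ⇒ V=19.7642 continue  boundary S*=-
step 0: (k=0,j=0): S=121.1000, (K−S)⁺=24.8900, hold=29.7267 ⇒ V=29.7267 continue  boundary S*=-

price = 29.7267
boundary = - - 92.6155 105.9044 92.6155 105.9044 92.6155 105.9044
tree:
29.7267
40.4887 19.7642
53.3745 28.6593 11.4322
64.9959 40.0856 18.0229 5.1937
75.1591 53.3745 27.4585 9.1251 1.4393
84.0469 64.9959 40.0856 15.6187 2.9351 0.0000
91.8196 75.1591 53.3745 25.7537 5.9853 0.0000 0.0000
98.6169 84.0469 64.9959 40.0856 12.2055 0.0000 0.0000 0.0000
104.5613 91.8196 75.1591 53.3745 24.8900 0.0000 0.0000 0.0000 0.0000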